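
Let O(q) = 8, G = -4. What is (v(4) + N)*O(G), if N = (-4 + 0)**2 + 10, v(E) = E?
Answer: 240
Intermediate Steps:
N = 26 (N = (-4)**2 + 10 = 16 + 10 = 26)
(v(4) + N)*O(G) = (4 + 26)*8 = 30*8 = 240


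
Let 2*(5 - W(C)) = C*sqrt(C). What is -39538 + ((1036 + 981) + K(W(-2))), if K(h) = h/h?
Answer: -37520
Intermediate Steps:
W(C) = 5 - C**(3/2)/2 (W(C) = 5 - C*sqrt(C)/2 = 5 - C**(3/2)/2)
K(h) = 1
-39538 + ((1036 + 981) + K(W(-2))) = -39538 + ((1036 + 981) + 1) = -39538 + (2017 + 1) = -39538 + 2018 = -37520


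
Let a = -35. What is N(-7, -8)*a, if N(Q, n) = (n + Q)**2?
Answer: -7875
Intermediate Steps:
N(Q, n) = (Q + n)**2
N(-7, -8)*a = (-7 - 8)**2*(-35) = (-15)**2*(-35) = 225*(-35) = -7875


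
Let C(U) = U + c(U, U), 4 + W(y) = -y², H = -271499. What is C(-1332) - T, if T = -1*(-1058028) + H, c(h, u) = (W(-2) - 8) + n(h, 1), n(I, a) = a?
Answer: -787876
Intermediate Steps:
W(y) = -4 - y²
c(h, u) = -15 (c(h, u) = ((-4 - 1*(-2)²) - 8) + 1 = ((-4 - 1*4) - 8) + 1 = ((-4 - 4) - 8) + 1 = (-8 - 8) + 1 = -16 + 1 = -15)
C(U) = -15 + U (C(U) = U - 15 = -15 + U)
T = 786529 (T = -1*(-1058028) - 271499 = 1058028 - 271499 = 786529)
C(-1332) - T = (-15 - 1332) - 1*786529 = -1347 - 786529 = -787876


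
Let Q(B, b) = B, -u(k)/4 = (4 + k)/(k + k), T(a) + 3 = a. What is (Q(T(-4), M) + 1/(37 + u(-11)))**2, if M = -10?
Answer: 7507600/154449 ≈ 48.609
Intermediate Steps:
T(a) = -3 + a
u(k) = -2*(4 + k)/k (u(k) = -4*(4 + k)/(k + k) = -4*(4 + k)/(2*k) = -4*(4 + k)*1/(2*k) = -2*(4 + k)/k)
(Q(T(-4), M) + 1/(37 + u(-11)))**2 = ((-3 - 4) + 1/(37 + (-2 - 8/(-11))))**2 = (-7 + 1/(37 + (-2 - 8*(-1/11))))**2 = (-7 + 1/(37 + (-2 + 8/11)))**2 = (-7 + 1/(37 - 14/11))**2 = (-7 + 1/(393/11))**2 = (-7 + 11/393)**2 = (-2740/393)**2 = 7507600/154449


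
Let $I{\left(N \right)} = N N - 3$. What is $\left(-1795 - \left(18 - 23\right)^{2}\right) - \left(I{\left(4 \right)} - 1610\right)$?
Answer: $-223$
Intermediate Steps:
$I{\left(N \right)} = -3 + N^{2}$ ($I{\left(N \right)} = N^{2} - 3 = -3 + N^{2}$)
$\left(-1795 - \left(18 - 23\right)^{2}\right) - \left(I{\left(4 \right)} - 1610\right) = \left(-1795 - \left(18 - 23\right)^{2}\right) - \left(\left(-3 + 4^{2}\right) - 1610\right) = \left(-1795 - \left(-5\right)^{2}\right) - \left(\left(-3 + 16\right) - 1610\right) = \left(-1795 - 25\right) - \left(13 - 1610\right) = \left(-1795 - 25\right) - -1597 = -1820 + 1597 = -223$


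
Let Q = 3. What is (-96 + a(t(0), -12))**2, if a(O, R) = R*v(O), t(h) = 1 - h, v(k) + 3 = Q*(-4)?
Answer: 7056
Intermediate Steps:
v(k) = -15 (v(k) = -3 + 3*(-4) = -3 - 12 = -15)
a(O, R) = -15*R (a(O, R) = R*(-15) = -15*R)
(-96 + a(t(0), -12))**2 = (-96 - 15*(-12))**2 = (-96 + 180)**2 = 84**2 = 7056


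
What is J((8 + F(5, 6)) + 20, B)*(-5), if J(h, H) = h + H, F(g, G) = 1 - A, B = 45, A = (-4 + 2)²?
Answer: -350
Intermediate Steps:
A = 4 (A = (-2)² = 4)
F(g, G) = -3 (F(g, G) = 1 - 1*4 = 1 - 4 = -3)
J(h, H) = H + h
J((8 + F(5, 6)) + 20, B)*(-5) = (45 + ((8 - 3) + 20))*(-5) = (45 + (5 + 20))*(-5) = (45 + 25)*(-5) = 70*(-5) = -350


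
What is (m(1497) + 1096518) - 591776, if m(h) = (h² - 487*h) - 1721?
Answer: 2014991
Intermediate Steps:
m(h) = -1721 + h² - 487*h
(m(1497) + 1096518) - 591776 = ((-1721 + 1497² - 487*1497) + 1096518) - 591776 = ((-1721 + 2241009 - 729039) + 1096518) - 591776 = (1510249 + 1096518) - 591776 = 2606767 - 591776 = 2014991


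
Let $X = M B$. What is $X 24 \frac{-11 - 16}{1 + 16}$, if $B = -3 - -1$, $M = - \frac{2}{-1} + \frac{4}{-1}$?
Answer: $- \frac{2592}{17} \approx -152.47$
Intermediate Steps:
$M = -2$ ($M = \left(-2\right) \left(-1\right) + 4 \left(-1\right) = 2 - 4 = -2$)
$B = -2$ ($B = -3 + 1 = -2$)
$X = 4$ ($X = \left(-2\right) \left(-2\right) = 4$)
$X 24 \frac{-11 - 16}{1 + 16} = 4 \cdot 24 \frac{-11 - 16}{1 + 16} = 96 \left(- \frac{27}{17}\right) = - \frac{2592}{17}$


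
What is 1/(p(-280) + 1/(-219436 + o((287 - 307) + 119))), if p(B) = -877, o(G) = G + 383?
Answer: -218954/192022659 ≈ -0.0011403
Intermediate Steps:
o(G) = 383 + G
1/(p(-280) + 1/(-219436 + o((287 - 307) + 119))) = 1/(-877 + 1/(-219436 + (383 + ((287 - 307) + 119)))) = 1/(-877 + 1/(-219436 + (383 + (-20 + 119)))) = 1/(-877 + 1/(-219436 + (383 + 99))) = 1/(-877 + 1/(-219436 + 482)) = 1/(-877 + 1/(-218954)) = 1/(-877 - 1/218954) = 1/(-192022659/218954) = -218954/192022659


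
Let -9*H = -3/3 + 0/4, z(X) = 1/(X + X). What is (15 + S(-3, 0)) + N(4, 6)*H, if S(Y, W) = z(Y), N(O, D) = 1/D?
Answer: 401/27 ≈ 14.852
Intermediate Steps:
z(X) = 1/(2*X)
S(Y, W) = 1/(2*Y)
H = ⅑ (H = -(-3/3 + 0/4)/9 = -(-3*⅓ + 0*(¼))/9 = -(-1 + 0)/9 = -⅑*(-1) = ⅑ ≈ 0.11111)
(15 + S(-3, 0)) + N(4, 6)*H = (15 + (½)/(-3)) + (⅑)/6 = (15 + (½)*(-⅓)) + (⅙)*(⅑) = (15 - ⅙) + 1/54 = 89/6 + 1/54 = 401/27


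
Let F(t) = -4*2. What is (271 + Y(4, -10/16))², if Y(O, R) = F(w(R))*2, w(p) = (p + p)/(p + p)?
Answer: 65025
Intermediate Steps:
w(p) = 1 (w(p) = (2*p)/((2*p)) = (2*p)*(1/(2*p)) = 1)
F(t) = -8
Y(O, R) = -16 (Y(O, R) = -8*2 = -16)
(271 + Y(4, -10/16))² = (271 - 16)² = 255² = 65025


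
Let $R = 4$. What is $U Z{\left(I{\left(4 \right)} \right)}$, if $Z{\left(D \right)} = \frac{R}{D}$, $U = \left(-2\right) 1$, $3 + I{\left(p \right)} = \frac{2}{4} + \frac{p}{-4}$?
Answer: $\frac{16}{7} \approx 2.2857$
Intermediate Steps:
$I{\left(p \right)} = - \frac{5}{2} - \frac{p}{4}$ ($I{\left(p \right)} = -3 + \left(\frac{2}{4} + \frac{p}{-4}\right) = -3 + \left(2 \cdot \frac{1}{4} + p \left(- \frac{1}{4}\right)\right) = -3 - \left(- \frac{1}{2} + \frac{p}{4}\right) = - \frac{5}{2} - \frac{p}{4}$)
$U = -2$
$Z{\left(D \right)} = \frac{4}{D}$
$U Z{\left(I{\left(4 \right)} \right)} = - 2 \frac{4}{- \frac{5}{2} - 1} = - 2 \frac{4}{- \frac{7}{2}} = - 2 \cdot 4 \left(- \frac{2}{7}\right) = \left(-2\right) \left(- \frac{8}{7}\right) = \frac{16}{7}$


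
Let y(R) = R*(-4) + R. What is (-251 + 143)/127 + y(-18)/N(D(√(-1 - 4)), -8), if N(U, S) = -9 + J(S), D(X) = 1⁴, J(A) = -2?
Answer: -8046/1397 ≈ -5.7595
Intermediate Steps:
D(X) = 1
N(U, S) = -11 (N(U, S) = -9 - 2 = -11)
y(R) = -3*R (y(R) = -4*R + R = -3*R)
(-251 + 143)/127 + y(-18)/N(D(√(-1 - 4)), -8) = (-251 + 143)/127 - 3*(-18)/(-11) = -108*1/127 + 54*(-1/11) = -108/127 - 54/11 = -8046/1397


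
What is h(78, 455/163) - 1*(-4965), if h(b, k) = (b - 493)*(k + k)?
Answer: 431645/163 ≈ 2648.1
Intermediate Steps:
h(b, k) = 2*k*(-493 + b) (h(b, k) = (-493 + b)*(2*k) = 2*k*(-493 + b))
h(78, 455/163) - 1*(-4965) = 2*(455/163)*(-493 + 78) - 1*(-4965) = 2*(455*(1/163))*(-415) + 4965 = 2*(455/163)*(-415) + 4965 = -377650/163 + 4965 = 431645/163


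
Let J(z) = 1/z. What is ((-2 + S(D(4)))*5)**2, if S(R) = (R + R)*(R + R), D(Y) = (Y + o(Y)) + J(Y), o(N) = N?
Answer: 29214025/16 ≈ 1.8259e+6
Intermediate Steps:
D(Y) = 1/Y + 2*Y (D(Y) = (Y + Y) + 1/Y = 2*Y + 1/Y = 1/Y + 2*Y)
S(R) = 4*R**2 (S(R) = (2*R)*(2*R) = 4*R**2)
((-2 + S(D(4)))*5)**2 = ((-2 + 4*(1/4 + 2*4)**2)*5)**2 = ((-2 + 4*(1/4 + 8)**2)*5)**2 = ((-2 + 4*(33/4)**2)*5)**2 = ((-2 + 4*(1089/16))*5)**2 = ((-2 + 1089/4)*5)**2 = ((1081/4)*5)**2 = (5405/4)**2 = 29214025/16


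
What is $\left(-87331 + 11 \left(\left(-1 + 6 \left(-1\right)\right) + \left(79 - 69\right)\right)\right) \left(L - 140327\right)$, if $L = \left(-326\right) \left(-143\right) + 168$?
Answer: $8165942218$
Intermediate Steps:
$L = 46786$ ($L = 46618 + 168 = 46786$)
$\left(-87331 + 11 \left(\left(-1 + 6 \left(-1\right)\right) + \left(79 - 69\right)\right)\right) \left(L - 140327\right) = \left(-87331 + 11 \left(\left(-1 + 6 \left(-1\right)\right) + \left(79 - 69\right)\right)\right) \left(46786 - 140327\right) = \left(-87331 + 11 \left(\left(-1 - 6\right) + 10\right)\right) \left(-93541\right) = \left(-87331 + 11 \left(-7 + 10\right)\right) \left(-93541\right) = \left(-87331 + 11 \cdot 3\right) \left(-93541\right) = \left(-87331 + 33\right) \left(-93541\right) = \left(-87298\right) \left(-93541\right) = 8165942218$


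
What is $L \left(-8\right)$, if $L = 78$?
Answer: $-624$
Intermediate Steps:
$L \left(-8\right) = 78 \left(-8\right) = -624$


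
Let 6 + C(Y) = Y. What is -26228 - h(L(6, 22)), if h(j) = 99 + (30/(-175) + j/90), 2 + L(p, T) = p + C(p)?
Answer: -1658593/63 ≈ -26327.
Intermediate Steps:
C(Y) = -6 + Y
L(p, T) = -8 + 2*p (L(p, T) = -2 + (p + (-6 + p)) = -2 + (-6 + 2*p) = -8 + 2*p)
h(j) = 3459/35 + j/90 (h(j) = 99 + (30*(-1/175) + j*(1/90)) = 99 + (-6/35 + j/90) = 3459/35 + j/90)
-26228 - h(L(6, 22)) = -26228 - (3459/35 + (-8 + 2*6)/90) = -26228 - (3459/35 + (-8 + 12)/90) = -26228 - (3459/35 + (1/90)*4) = -26228 - (3459/35 + 2/45) = -26228 - 1*6229/63 = -26228 - 6229/63 = -1658593/63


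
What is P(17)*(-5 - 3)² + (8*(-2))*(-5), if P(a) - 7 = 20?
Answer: 1808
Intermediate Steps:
P(a) = 27 (P(a) = 7 + 20 = 27)
P(17)*(-5 - 3)² + (8*(-2))*(-5) = 27*(-5 - 3)² + (8*(-2))*(-5) = 27*(-8)² - 16*(-5) = 27*64 + 80 = 1728 + 80 = 1808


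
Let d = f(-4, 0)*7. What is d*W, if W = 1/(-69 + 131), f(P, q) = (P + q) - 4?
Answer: -28/31 ≈ -0.90323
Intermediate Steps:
f(P, q) = -4 + P + q
W = 1/62 ≈ 0.016129
d = -56 (d = (-4 - 4 + 0)*7 = -8*7 = -56)
d*W = -56*1/62 = -28/31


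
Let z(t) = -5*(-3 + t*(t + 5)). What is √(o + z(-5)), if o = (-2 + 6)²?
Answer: √31 ≈ 5.5678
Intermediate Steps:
o = 16 (o = 4² = 16)
z(t) = 15 - 5*t*(5 + t) (z(t) = -5*(-3 + t*(5 + t)) = 15 - 5*t*(5 + t))
√(o + z(-5)) = √(16 + (15 - 25*(-5) - 5*(-5)²)) = √(16 + (15 + 125 - 5*25)) = √(16 + (15 + 125 - 125)) = √(16 + 15) = √31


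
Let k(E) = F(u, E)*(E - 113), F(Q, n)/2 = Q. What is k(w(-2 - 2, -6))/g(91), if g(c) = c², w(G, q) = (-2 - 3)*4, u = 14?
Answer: -76/169 ≈ -0.44970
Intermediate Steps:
F(Q, n) = 2*Q
w(G, q) = -20 (w(G, q) = -5*4 = -20)
k(E) = -3164 + 28*E (k(E) = (2*14)*(E - 113) = 28*(-113 + E) = -3164 + 28*E)
k(w(-2 - 2, -6))/g(91) = (-3164 + 28*(-20))/(91²) = (-3164 - 560)/8281 = -3724*1/8281 = -76/169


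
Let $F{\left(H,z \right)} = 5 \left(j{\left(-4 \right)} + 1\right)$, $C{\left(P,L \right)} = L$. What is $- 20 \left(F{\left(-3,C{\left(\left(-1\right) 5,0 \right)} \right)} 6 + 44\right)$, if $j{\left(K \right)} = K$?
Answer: $920$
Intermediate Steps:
$F{\left(H,z \right)} = -15$ ($F{\left(H,z \right)} = 5 \left(-4 + 1\right) = 5 \left(-3\right) = -15$)
$- 20 \left(F{\left(-3,C{\left(\left(-1\right) 5,0 \right)} \right)} 6 + 44\right) = - 20 \left(\left(-15\right) 6 + 44\right) = - 20 \left(-90 + 44\right) = \left(-20\right) \left(-46\right) = 920$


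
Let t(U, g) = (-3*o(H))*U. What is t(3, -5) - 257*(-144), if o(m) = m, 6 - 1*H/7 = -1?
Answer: 36567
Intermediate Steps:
H = 49 (H = 42 - 7*(-1) = 42 + 7 = 49)
t(U, g) = -147*U (t(U, g) = (-3*49)*U = -147*U)
t(3, -5) - 257*(-144) = -147*3 - 257*(-144) = -441 + 37008 = 36567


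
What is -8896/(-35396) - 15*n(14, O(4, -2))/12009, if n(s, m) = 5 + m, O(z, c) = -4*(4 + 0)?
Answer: 9389367/35422547 ≈ 0.26507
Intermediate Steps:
O(z, c) = -16 (O(z, c) = -4*4 = -16)
-8896/(-35396) - 15*n(14, O(4, -2))/12009 = -8896/(-35396) - 15*(5 - 16)/12009 = -8896*(-1/35396) - 15*(-11)*(1/12009) = 2224/8849 + 165*(1/12009) = 2224/8849 + 55/4003 = 9389367/35422547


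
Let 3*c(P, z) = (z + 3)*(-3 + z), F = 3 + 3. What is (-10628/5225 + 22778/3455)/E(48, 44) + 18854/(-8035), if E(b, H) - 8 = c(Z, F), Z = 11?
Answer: -204994732576/98634566525 ≈ -2.0783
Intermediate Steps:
F = 6
c(P, z) = (-3 + z)*(3 + z)/3 (c(P, z) = ((z + 3)*(-3 + z))/3 = ((3 + z)*(-3 + z))/3 = ((-3 + z)*(3 + z))/3 = (-3 + z)*(3 + z)/3)
E(b, H) = 17 (E(b, H) = 8 + (-3 + (⅓)*6²) = 8 + (-3 + (⅓)*36) = 8 + (-3 + 12) = 8 + 9 = 17)
(-10628/5225 + 22778/3455)/E(48, 44) + 18854/(-8035) = (-10628/5225 + 22778/3455)/17 + 18854/(-8035) = (-10628*1/5225 + 22778*(1/3455))*(1/17) + 18854*(-1/8035) = (-10628/5225 + 22778/3455)*(1/17) - 18854/8035 = (16459062/3610475)*(1/17) - 18854/8035 = 16459062/61378075 - 18854/8035 = -204994732576/98634566525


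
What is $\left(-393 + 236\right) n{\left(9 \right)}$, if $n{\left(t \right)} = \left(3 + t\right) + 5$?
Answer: $-2669$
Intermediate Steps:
$n{\left(t \right)} = 8 + t$
$\left(-393 + 236\right) n{\left(9 \right)} = \left(-393 + 236\right) \left(8 + 9\right) = \left(-157\right) 17 = -2669$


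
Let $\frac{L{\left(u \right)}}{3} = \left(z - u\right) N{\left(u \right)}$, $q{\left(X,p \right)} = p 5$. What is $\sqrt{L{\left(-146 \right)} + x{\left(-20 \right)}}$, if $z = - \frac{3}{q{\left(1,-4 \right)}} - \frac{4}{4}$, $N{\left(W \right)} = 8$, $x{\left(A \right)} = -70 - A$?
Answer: $\frac{4 \sqrt{5365}}{5} \approx 58.597$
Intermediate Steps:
$q{\left(X,p \right)} = 5 p$
$z = - \frac{17}{20}$ ($z = - \frac{3}{5 \left(-4\right)} - \frac{4}{4} = - \frac{3}{-20} - 1 = \left(-3\right) \left(- \frac{1}{20}\right) - 1 = \frac{3}{20} - 1 = - \frac{17}{20} \approx -0.85$)
$L{\left(u \right)} = - \frac{102}{5} - 24 u$ ($L{\left(u \right)} = 3 \left(- \frac{17}{20} - u\right) 8 = 3 \left(- \frac{34}{5} - 8 u\right) = - \frac{102}{5} - 24 u$)
$\sqrt{L{\left(-146 \right)} + x{\left(-20 \right)}} = \sqrt{\left(- \frac{102}{5} - -3504\right) - 50} = \sqrt{\left(- \frac{102}{5} + 3504\right) + \left(-70 + 20\right)} = \sqrt{\frac{17418}{5} - 50} = \sqrt{\frac{17168}{5}} = \frac{4 \sqrt{5365}}{5}$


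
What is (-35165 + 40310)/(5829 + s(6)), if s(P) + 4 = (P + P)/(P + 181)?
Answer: 962115/1089287 ≈ 0.88325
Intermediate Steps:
s(P) = -4 + 2*P/(181 + P) (s(P) = -4 + (P + P)/(P + 181) = -4 + (2*P)/(181 + P) = -4 + 2*P/(181 + P))
(-35165 + 40310)/(5829 + s(6)) = (-35165 + 40310)/(5829 + 2*(-362 - 1*6)/(181 + 6)) = 5145/(5829 + 2*(-362 - 6)/187) = 5145/(5829 + 2*(1/187)*(-368)) = 5145/(5829 - 736/187) = 5145/(1089287/187) = 5145*(187/1089287) = 962115/1089287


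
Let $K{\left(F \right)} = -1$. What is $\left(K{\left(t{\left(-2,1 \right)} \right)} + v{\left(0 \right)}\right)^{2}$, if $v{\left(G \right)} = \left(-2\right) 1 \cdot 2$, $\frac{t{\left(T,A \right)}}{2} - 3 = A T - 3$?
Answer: $25$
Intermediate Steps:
$t{\left(T,A \right)} = 2 A T$ ($t{\left(T,A \right)} = 6 + 2 \left(A T - 3\right) = 6 + 2 \left(-3 + A T\right) = 6 + \left(-6 + 2 A T\right) = 2 A T$)
$v{\left(G \right)} = -4$ ($v{\left(G \right)} = \left(-2\right) 2 = -4$)
$\left(K{\left(t{\left(-2,1 \right)} \right)} + v{\left(0 \right)}\right)^{2} = \left(-1 - 4\right)^{2} = \left(-5\right)^{2} = 25$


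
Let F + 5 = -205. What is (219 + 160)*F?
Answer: -79590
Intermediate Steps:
F = -210 (F = -5 - 205 = -210)
(219 + 160)*F = (219 + 160)*(-210) = 379*(-210) = -79590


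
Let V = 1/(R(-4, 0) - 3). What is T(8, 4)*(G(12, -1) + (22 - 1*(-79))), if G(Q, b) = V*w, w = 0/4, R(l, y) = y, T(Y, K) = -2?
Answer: -202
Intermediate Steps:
V = -1/3 (V = 1/(0 - 3) = 1/(-3) = -1/3 ≈ -0.33333)
w = 0 (w = 0*(1/4) = 0)
G(Q, b) = 0 (G(Q, b) = -1/3*0 = 0)
T(8, 4)*(G(12, -1) + (22 - 1*(-79))) = -2*(0 + (22 - 1*(-79))) = -2*(0 + (22 + 79)) = -2*(0 + 101) = -2*101 = -202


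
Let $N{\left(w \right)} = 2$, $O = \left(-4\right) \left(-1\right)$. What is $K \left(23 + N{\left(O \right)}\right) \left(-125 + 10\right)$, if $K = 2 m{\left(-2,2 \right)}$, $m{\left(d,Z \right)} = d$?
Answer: $11500$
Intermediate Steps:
$O = 4$
$K = -4$ ($K = 2 \left(-2\right) = -4$)
$K \left(23 + N{\left(O \right)}\right) \left(-125 + 10\right) = - 4 \left(23 + 2\right) \left(-125 + 10\right) = - 4 \cdot 25 \left(-115\right) = \left(-4\right) \left(-2875\right) = 11500$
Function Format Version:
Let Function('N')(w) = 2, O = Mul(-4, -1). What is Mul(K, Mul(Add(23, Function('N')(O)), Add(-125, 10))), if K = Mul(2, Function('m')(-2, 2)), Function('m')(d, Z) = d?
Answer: 11500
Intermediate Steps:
O = 4
K = -4 (K = Mul(2, -2) = -4)
Mul(K, Mul(Add(23, Function('N')(O)), Add(-125, 10))) = Mul(-4, Mul(Add(23, 2), Add(-125, 10))) = Mul(-4, Mul(25, -115)) = Mul(-4, -2875) = 11500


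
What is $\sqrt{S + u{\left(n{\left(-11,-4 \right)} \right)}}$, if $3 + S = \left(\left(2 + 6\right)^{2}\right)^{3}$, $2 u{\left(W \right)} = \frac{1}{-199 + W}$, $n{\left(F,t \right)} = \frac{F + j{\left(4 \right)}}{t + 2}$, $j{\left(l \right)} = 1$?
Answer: $\frac{\sqrt{9865938579}}{194} \approx 512.0$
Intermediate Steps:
$n{\left(F,t \right)} = \frac{1 + F}{2 + t}$ ($n{\left(F,t \right)} = \frac{F + 1}{t + 2} = \frac{1 + F}{2 + t}$)
$u{\left(W \right)} = \frac{1}{2 \left(-199 + W\right)}$
$S = 262141$ ($S = -3 + \left(\left(2 + 6\right)^{2}\right)^{3} = -3 + \left(8^{2}\right)^{3} = -3 + 64^{3} = -3 + 262144 = 262141$)
$\sqrt{S + u{\left(n{\left(-11,-4 \right)} \right)}} = \sqrt{262141 + \frac{1}{2 \left(-199 + \frac{1 - 11}{2 - 4}\right)}} = \sqrt{262141 + \frac{1}{2 \left(-199 + \frac{1}{-2} \left(-10\right)\right)}} = \sqrt{262141 + \frac{1}{2 \left(-199 - -5\right)}} = \sqrt{262141 + \frac{1}{2 \left(-199 + 5\right)}} = \sqrt{262141 + \frac{1}{2 \left(-194\right)}} = \sqrt{262141 + \frac{1}{2} \left(- \frac{1}{194}\right)} = \sqrt{262141 - \frac{1}{388}} = \sqrt{\frac{101710707}{388}} = \frac{\sqrt{9865938579}}{194}$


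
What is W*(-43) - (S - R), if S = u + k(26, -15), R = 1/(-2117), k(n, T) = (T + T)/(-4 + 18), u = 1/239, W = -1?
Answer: 159867816/3541741 ≈ 45.138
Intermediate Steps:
u = 1/239 ≈ 0.0041841
k(n, T) = T/7 (k(n, T) = (2*T)/14 = (2*T)*(1/14) = T/7)
R = -1/2117 ≈ -0.00047237
S = -3578/1673 (S = 1/239 + (⅐)*(-15) = 1/239 - 15/7 = -3578/1673 ≈ -2.1387)
W*(-43) - (S - R) = -1*(-43) - (-3578/1673 - 1*(-1/2117)) = 43 - (-3578/1673 + 1/2117) = 43 - 1*(-7572953/3541741) = 43 + 7572953/3541741 = 159867816/3541741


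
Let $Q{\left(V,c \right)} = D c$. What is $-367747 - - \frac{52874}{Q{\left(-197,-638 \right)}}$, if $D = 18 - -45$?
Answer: $- \frac{7390637896}{20097} \approx -3.6775 \cdot 10^{5}$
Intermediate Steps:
$D = 63$ ($D = 18 + 45 = 63$)
$Q{\left(V,c \right)} = 63 c$
$-367747 - - \frac{52874}{Q{\left(-197,-638 \right)}} = -367747 - - \frac{52874}{63 \left(-638\right)} = -367747 - - \frac{52874}{-40194} = -367747 - \left(-52874\right) \left(- \frac{1}{40194}\right) = -367747 - \frac{26437}{20097} = - \frac{7390637896}{20097}$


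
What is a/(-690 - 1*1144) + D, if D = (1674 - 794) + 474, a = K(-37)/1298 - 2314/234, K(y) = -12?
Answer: 14504639291/10712394 ≈ 1354.0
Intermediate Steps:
a = -57815/5841 (a = -12/1298 - 2314/234 = -12*1/1298 - 2314*1/234 = -6/649 - 89/9 = -57815/5841 ≈ -9.8981)
D = 1354 (D = 880 + 474 = 1354)
a/(-690 - 1*1144) + D = -57815/(5841*(-690 - 1*1144)) + 1354 = -57815/(5841*(-690 - 1144)) + 1354 = -57815/5841/(-1834) + 1354 = -57815/5841*(-1/1834) + 1354 = 57815/10712394 + 1354 = 14504639291/10712394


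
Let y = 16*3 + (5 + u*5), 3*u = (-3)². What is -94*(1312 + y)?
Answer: -129720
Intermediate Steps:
u = 3 (u = (⅓)*(-3)² = (⅓)*9 = 3)
y = 68 (y = 16*3 + (5 + 3*5) = 48 + (5 + 15) = 48 + 20 = 68)
-94*(1312 + y) = -94*(1312 + 68) = -94*1380 = -129720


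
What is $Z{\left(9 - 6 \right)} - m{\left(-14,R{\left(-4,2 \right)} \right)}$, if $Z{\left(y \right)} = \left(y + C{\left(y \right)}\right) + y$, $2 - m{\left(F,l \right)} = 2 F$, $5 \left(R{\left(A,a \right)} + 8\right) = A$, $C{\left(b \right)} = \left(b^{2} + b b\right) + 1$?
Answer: $-5$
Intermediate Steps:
$C{\left(b \right)} = 1 + 2 b^{2}$ ($C{\left(b \right)} = \left(b^{2} + b^{2}\right) + 1 = 2 b^{2} + 1 = 1 + 2 b^{2}$)
$R{\left(A,a \right)} = -8 + \frac{A}{5}$
$m{\left(F,l \right)} = 2 - 2 F$
$Z{\left(y \right)} = 1 + 2 y + 2 y^{2}$ ($Z{\left(y \right)} = \left(y + \left(1 + 2 y^{2}\right)\right) + y = \left(1 + y + 2 y^{2}\right) + y = 1 + 2 y + 2 y^{2}$)
$Z{\left(9 - 6 \right)} - m{\left(-14,R{\left(-4,2 \right)} \right)} = \left(1 + 2 \left(9 - 6\right) + 2 \left(9 - 6\right)^{2}\right) - \left(2 - -28\right) = \left(1 + 2 \left(9 - 6\right) + 2 \left(9 - 6\right)^{2}\right) - \left(2 + 28\right) = \left(1 + 2 \cdot 3 + 2 \cdot 3^{2}\right) - 30 = \left(1 + 6 + 2 \cdot 9\right) - 30 = \left(1 + 6 + 18\right) - 30 = 25 - 30 = -5$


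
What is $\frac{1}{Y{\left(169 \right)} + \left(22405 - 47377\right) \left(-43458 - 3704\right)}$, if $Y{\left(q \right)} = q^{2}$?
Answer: $\frac{1}{1177758025} \approx 8.4907 \cdot 10^{-10}$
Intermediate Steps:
$\frac{1}{Y{\left(169 \right)} + \left(22405 - 47377\right) \left(-43458 - 3704\right)} = \frac{1}{169^{2} + \left(22405 - 47377\right) \left(-43458 - 3704\right)} = \frac{1}{28561 - -1177729464} = \frac{1}{28561 + 1177729464} = \frac{1}{1177758025}$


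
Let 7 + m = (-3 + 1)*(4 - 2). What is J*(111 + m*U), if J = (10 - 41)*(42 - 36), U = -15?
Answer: -51336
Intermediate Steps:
m = -11 (m = -7 + (-3 + 1)*(4 - 2) = -7 - 2*2 = -7 - 4 = -11)
J = -186 (J = -31*6 = -186)
J*(111 + m*U) = -186*(111 - 11*(-15)) = -186*(111 + 165) = -186*276 = -51336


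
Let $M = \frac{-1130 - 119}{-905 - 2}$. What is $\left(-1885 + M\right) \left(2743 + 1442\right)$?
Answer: $- \frac{7149846510}{907} \approx -7.883 \cdot 10^{6}$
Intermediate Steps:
$M = \frac{1249}{907}$ ($M = - \frac{1249}{-907} = \left(-1249\right) \left(- \frac{1}{907}\right) = \frac{1249}{907} \approx 1.3771$)
$\left(-1885 + M\right) \left(2743 + 1442\right) = \left(-1885 + \frac{1249}{907}\right) \left(2743 + 1442\right) = \left(- \frac{1708446}{907}\right) 4185 = - \frac{7149846510}{907}$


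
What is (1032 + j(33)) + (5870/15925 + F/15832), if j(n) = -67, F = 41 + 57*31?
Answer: 6085549131/6303115 ≈ 965.48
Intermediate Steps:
F = 1808 (F = 41 + 1767 = 1808)
(1032 + j(33)) + (5870/15925 + F/15832) = (1032 - 67) + (5870/15925 + 1808/15832) = 965 + (5870*(1/15925) + 1808*(1/15832)) = 965 + (1174/3185 + 226/1979) = 965 + 3043156/6303115 = 6085549131/6303115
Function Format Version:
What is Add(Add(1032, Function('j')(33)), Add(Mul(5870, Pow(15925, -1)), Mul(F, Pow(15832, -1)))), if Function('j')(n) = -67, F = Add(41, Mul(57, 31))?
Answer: Rational(6085549131, 6303115) ≈ 965.48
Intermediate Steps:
F = 1808 (F = Add(41, 1767) = 1808)
Add(Add(1032, Function('j')(33)), Add(Mul(5870, Pow(15925, -1)), Mul(F, Pow(15832, -1)))) = Add(Add(1032, -67), Add(Mul(5870, Pow(15925, -1)), Mul(1808, Pow(15832, -1)))) = Add(965, Add(Mul(5870, Rational(1, 15925)), Mul(1808, Rational(1, 15832)))) = Add(965, Add(Rational(1174, 3185), Rational(226, 1979))) = Add(965, Rational(3043156, 6303115)) = Rational(6085549131, 6303115)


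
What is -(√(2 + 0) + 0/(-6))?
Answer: -√2 ≈ -1.4142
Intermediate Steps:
-(√(2 + 0) + 0/(-6)) = -(√2 + 0*(-⅙)) = -(√2 + 0) = -√2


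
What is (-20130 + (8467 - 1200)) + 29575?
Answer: 16712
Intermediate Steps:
(-20130 + (8467 - 1200)) + 29575 = (-20130 + 7267) + 29575 = -12863 + 29575 = 16712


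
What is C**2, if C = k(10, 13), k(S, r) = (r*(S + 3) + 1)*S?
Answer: 2890000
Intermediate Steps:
k(S, r) = S*(1 + r*(3 + S)) (k(S, r) = (r*(3 + S) + 1)*S = (1 + r*(3 + S))*S = S*(1 + r*(3 + S)))
C = 1700 (C = 10*(1 + 3*13 + 10*13) = 10*(1 + 39 + 130) = 10*170 = 1700)
C**2 = 1700**2 = 2890000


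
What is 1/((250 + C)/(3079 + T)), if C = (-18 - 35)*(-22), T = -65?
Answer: 1507/708 ≈ 2.1285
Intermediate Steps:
C = 1166 (C = -53*(-22) = 1166)
1/((250 + C)/(3079 + T)) = 1/((250 + 1166)/(3079 - 65)) = 1/(1416/3014) = 1/(1416*(1/3014)) = 1/(708/1507) = 1507/708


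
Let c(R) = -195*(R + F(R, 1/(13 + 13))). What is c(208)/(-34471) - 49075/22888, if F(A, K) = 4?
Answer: -745474405/788972248 ≈ -0.94487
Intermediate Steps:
c(R) = -780 - 195*R (c(R) = -195*(R + 4) = -195*(4 + R) = -780 - 195*R)
c(208)/(-34471) - 49075/22888 = (-780 - 195*208)/(-34471) - 49075/22888 = (-780 - 40560)*(-1/34471) - 49075*1/22888 = -41340*(-1/34471) - 49075/22888 = 41340/34471 - 49075/22888 = -745474405/788972248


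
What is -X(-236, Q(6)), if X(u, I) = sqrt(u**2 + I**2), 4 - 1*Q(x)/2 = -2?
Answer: -4*sqrt(3490) ≈ -236.30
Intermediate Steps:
Q(x) = 12 (Q(x) = 8 - 2*(-2) = 8 + 4 = 12)
X(u, I) = sqrt(I**2 + u**2)
-X(-236, Q(6)) = -sqrt(12**2 + (-236)**2) = -sqrt(144 + 55696) = -sqrt(55840) = -4*sqrt(3490)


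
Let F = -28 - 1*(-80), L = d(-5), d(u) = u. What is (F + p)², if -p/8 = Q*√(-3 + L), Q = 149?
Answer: -11364208 - 247936*I*√2 ≈ -1.1364e+7 - 3.5063e+5*I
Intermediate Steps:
L = -5
p = -2384*I*√2 (p = -1192*√(-3 - 5) = -1192*√(-8) = -1192*2*I*√2 = -2384*I*√2 ≈ -3371.5*I)
F = 52 (F = -28 + 80 = 52)
(F + p)² = (52 - 2384*I*√2)²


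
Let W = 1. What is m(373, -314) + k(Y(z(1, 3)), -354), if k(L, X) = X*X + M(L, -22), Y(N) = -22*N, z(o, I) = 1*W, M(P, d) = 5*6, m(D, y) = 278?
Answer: 125624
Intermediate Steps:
M(P, d) = 30
z(o, I) = 1 (z(o, I) = 1*1 = 1)
k(L, X) = 30 + X² (k(L, X) = X*X + 30 = X² + 30 = 30 + X²)
m(373, -314) + k(Y(z(1, 3)), -354) = 278 + (30 + (-354)²) = 278 + (30 + 125316) = 278 + 125346 = 125624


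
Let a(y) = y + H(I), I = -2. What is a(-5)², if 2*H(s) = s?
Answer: 36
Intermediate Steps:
H(s) = s/2
a(y) = -1 + y (a(y) = y + (½)*(-2) = y - 1 = -1 + y)
a(-5)² = (-1 - 5)² = (-6)² = 36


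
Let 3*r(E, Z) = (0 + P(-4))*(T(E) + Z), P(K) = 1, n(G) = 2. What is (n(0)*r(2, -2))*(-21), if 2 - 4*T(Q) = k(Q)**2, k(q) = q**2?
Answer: 77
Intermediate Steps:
T(Q) = 1/2 - Q**4/4
r(E, Z) = 1/6 - E**4/12 + Z/3 (r(E, Z) = ((0 + 1)*((1/2 - E**4/4) + Z))/3 = (1*(1/2 + Z - E**4/4))/3 = (1/2 + Z - E**4/4)/3 = 1/6 - E**4/12 + Z/3)
(n(0)*r(2, -2))*(-21) = (2*(1/6 - 1/12*2**4 + (1/3)*(-2)))*(-21) = (2*(1/6 - 1/12*16 - 2/3))*(-21) = (2*(1/6 - 4/3 - 2/3))*(-21) = (2*(-11/6))*(-21) = -11/3*(-21) = 77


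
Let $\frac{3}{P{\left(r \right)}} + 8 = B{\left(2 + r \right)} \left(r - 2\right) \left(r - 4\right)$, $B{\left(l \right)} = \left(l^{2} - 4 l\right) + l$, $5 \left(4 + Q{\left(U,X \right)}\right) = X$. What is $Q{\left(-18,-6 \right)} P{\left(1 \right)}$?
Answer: $\frac{39}{20} \approx 1.95$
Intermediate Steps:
$Q{\left(U,X \right)} = -4 + \frac{X}{5}$
$B{\left(l \right)} = l^{2} - 3 l$
$P{\left(r \right)} = \frac{3}{-8 + \left(-1 + r\right) \left(-4 + r\right) \left(-2 + r\right) \left(2 + r\right)}$ ($P{\left(r \right)} = \frac{3}{-8 + \left(2 + r\right) \left(-3 + \left(2 + r\right)\right) \left(r - 2\right) \left(r - 4\right)} = \frac{3}{-8 + \left(2 + r\right) \left(-1 + r\right) \left(-2 + r\right) \left(-4 + r\right)} = \frac{3}{-8 + \left(-1 + r\right) \left(2 + r\right) \left(-4 + r\right) \left(-2 + r\right)} = \frac{3}{-8 + \left(-1 + r\right) \left(-4 + r\right) \left(-2 + r\right) \left(2 + r\right)}$)
$Q{\left(-18,-6 \right)} P{\left(1 \right)} = \left(-4 + \frac{1}{5} \left(-6\right)\right) \frac{3}{-24 + 1^{4} - 5 \cdot 1^{3} + 20 \cdot 1} = \left(-4 - \frac{6}{5}\right) \frac{3}{-24 + 1 - 5 + 20} = - \frac{26 \frac{3}{-24 + 1 - 5 + 20}}{5} = - \frac{26 \frac{3}{-8}}{5} = - \frac{26 \cdot 3 \left(- \frac{1}{8}\right)}{5} = \left(- \frac{26}{5}\right) \left(- \frac{3}{8}\right) = \frac{39}{20}$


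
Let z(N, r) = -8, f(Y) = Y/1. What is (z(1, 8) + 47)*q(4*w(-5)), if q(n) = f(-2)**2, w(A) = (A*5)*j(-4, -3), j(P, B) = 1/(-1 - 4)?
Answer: 156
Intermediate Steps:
j(P, B) = -1/5 (j(P, B) = 1/(-5) = -1/5)
f(Y) = Y (f(Y) = Y*1 = Y)
w(A) = -A (w(A) = (A*5)*(-1/5) = (5*A)*(-1/5) = -A)
q(n) = 4 (q(n) = (-2)**2 = 4)
(z(1, 8) + 47)*q(4*w(-5)) = (-8 + 47)*4 = 39*4 = 156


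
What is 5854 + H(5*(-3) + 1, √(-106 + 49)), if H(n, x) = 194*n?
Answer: 3138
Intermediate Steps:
5854 + H(5*(-3) + 1, √(-106 + 49)) = 5854 + 194*(5*(-3) + 1) = 5854 + 194*(-15 + 1) = 5854 + 194*(-14) = 5854 - 2716 = 3138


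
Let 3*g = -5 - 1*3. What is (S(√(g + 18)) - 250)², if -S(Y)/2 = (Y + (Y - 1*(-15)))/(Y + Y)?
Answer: 2921859/46 + 3780*√138/23 ≈ 65449.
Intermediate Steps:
g = -8/3 (g = (-5 - 1*3)/3 = (-5 - 3)/3 = (⅓)*(-8) = -8/3 ≈ -2.6667)
S(Y) = -(15 + 2*Y)/Y (S(Y) = -2*(Y + (Y - 1*(-15)))/(Y + Y) = -2*(Y + (Y + 15))/(2*Y) = -2*(Y + (15 + Y))*1/(2*Y) = -2*(15 + 2*Y)*1/(2*Y) = -(15 + 2*Y)/Y)
(S(√(g + 18)) - 250)² = ((-2 - 15/√(-8/3 + 18)) - 250)² = ((-2 - 15*√138/46) - 250)² = (-252 - 15*√138/46)²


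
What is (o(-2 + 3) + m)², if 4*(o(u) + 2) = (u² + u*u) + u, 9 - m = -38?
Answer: 33489/16 ≈ 2093.1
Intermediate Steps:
m = 47 (m = 9 - 1*(-38) = 9 + 38 = 47)
o(u) = -2 + u²/2 + u/4 (o(u) = -2 + ((u² + u*u) + u)/4 = -2 + ((u² + u²) + u)/4 = -2 + (2*u² + u)/4 = -2 + (u + 2*u²)/4 = -2 + (u²/2 + u/4) = -2 + u²/2 + u/4)
(o(-2 + 3) + m)² = ((-2 + (-2 + 3)²/2 + (-2 + 3)/4) + 47)² = ((-2 + (½)*1² + (¼)*1) + 47)² = ((-2 + (½)*1 + ¼) + 47)² = ((-2 + ½ + ¼) + 47)² = (-5/4 + 47)² = (183/4)² = 33489/16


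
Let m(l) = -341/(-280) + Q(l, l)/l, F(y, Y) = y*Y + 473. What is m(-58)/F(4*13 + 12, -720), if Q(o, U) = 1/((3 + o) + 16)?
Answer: -385811/14442824760 ≈ -2.6713e-5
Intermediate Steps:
Q(o, U) = 1/(19 + o)
F(y, Y) = 473 + Y*y (F(y, Y) = Y*y + 473 = 473 + Y*y)
m(l) = 341/280 + 1/(l*(19 + l)) (m(l) = -341/(-280) + 1/((19 + l)*l) = -341*(-1/280) + 1/(l*(19 + l)) = 341/280 + 1/(l*(19 + l)))
m(-58)/F(4*13 + 12, -720) = ((1/280)*(280 + 341*(-58)*(19 - 58))/(-58*(19 - 58)))/(473 - 720*(4*13 + 12)) = ((1/280)*(-1/58)*(280 + 341*(-58)*(-39))/(-39))/(473 - 720*(52 + 12)) = ((1/280)*(-1/58)*(-1/39)*(280 + 771342))/(473 - 720*64) = ((1/280)*(-1/58)*(-1/39)*771622)/(473 - 46080) = (385811/316680)/(-45607) = (385811/316680)*(-1/45607) = -385811/14442824760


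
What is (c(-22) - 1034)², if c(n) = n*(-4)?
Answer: 894916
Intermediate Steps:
c(n) = -4*n
(c(-22) - 1034)² = (-4*(-22) - 1034)² = (88 - 1034)² = (-946)² = 894916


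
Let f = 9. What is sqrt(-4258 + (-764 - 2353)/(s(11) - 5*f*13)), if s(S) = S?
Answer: 5*I*sqrt(56044786)/574 ≈ 65.212*I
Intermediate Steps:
sqrt(-4258 + (-764 - 2353)/(s(11) - 5*f*13)) = sqrt(-4258 + (-764 - 2353)/(11 - 5*9*13)) = sqrt(-4258 - 3117/(11 - 45*13)) = sqrt(-4258 - 3117/(11 - 585)) = sqrt(-4258 - 3117/(-574)) = sqrt(-4258 - 3117*(-1/574)) = sqrt(-4258 + 3117/574) = sqrt(-2440975/574) = 5*I*sqrt(56044786)/574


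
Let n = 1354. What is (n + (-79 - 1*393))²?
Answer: 777924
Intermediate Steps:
(n + (-79 - 1*393))² = (1354 + (-79 - 1*393))² = (1354 + (-79 - 393))² = (1354 - 472)² = 882² = 777924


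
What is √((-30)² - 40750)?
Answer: 5*I*√1594 ≈ 199.62*I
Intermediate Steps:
√((-30)² - 40750) = √(900 - 40750) = √(-39850) = 5*I*√1594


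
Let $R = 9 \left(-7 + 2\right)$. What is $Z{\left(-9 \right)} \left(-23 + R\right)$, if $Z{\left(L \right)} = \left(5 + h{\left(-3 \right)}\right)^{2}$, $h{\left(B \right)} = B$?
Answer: $-272$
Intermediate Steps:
$R = -45$ ($R = 9 \left(-5\right) = -45$)
$Z{\left(L \right)} = 4$ ($Z{\left(L \right)} = \left(5 - 3\right)^{2} = 2^{2} = 4$)
$Z{\left(-9 \right)} \left(-23 + R\right) = 4 \left(-23 - 45\right) = 4 \left(-68\right) = -272$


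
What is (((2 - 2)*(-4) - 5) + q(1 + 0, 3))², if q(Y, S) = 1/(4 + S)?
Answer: 1156/49 ≈ 23.592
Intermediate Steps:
(((2 - 2)*(-4) - 5) + q(1 + 0, 3))² = (((2 - 2)*(-4) - 5) + 1/(4 + 3))² = ((0*(-4) - 5) + 1/7)² = ((0 - 5) + ⅐)² = (-5 + ⅐)² = (-34/7)² = 1156/49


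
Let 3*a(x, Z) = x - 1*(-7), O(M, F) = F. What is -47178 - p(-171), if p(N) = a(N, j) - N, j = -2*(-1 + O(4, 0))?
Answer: -141883/3 ≈ -47294.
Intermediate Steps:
j = 2 (j = -2*(-1 + 0) = -2*(-1) = 2)
a(x, Z) = 7/3 + x/3 (a(x, Z) = (x - 1*(-7))/3 = (x + 7)/3 = (7 + x)/3 = 7/3 + x/3)
p(N) = 7/3 - 2*N/3 (p(N) = (7/3 + N/3) - N = 7/3 - 2*N/3)
-47178 - p(-171) = -47178 - (7/3 - ⅔*(-171)) = -47178 - (7/3 + 114) = -47178 - 1*349/3 = -47178 - 349/3 = -141883/3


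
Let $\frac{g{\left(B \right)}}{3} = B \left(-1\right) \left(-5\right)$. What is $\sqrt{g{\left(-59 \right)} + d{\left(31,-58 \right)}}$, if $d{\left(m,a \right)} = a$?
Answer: $i \sqrt{943} \approx 30.708 i$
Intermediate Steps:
$g{\left(B \right)} = 15 B$ ($g{\left(B \right)} = 3 B \left(-1\right) \left(-5\right) = 3 - B \left(-5\right) = 3 \cdot 5 B = 15 B$)
$\sqrt{g{\left(-59 \right)} + d{\left(31,-58 \right)}} = \sqrt{15 \left(-59\right) - 58} = \sqrt{-885 - 58} = \sqrt{-943} = i \sqrt{943}$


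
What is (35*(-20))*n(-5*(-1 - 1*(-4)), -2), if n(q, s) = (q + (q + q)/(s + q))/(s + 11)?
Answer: 17500/17 ≈ 1029.4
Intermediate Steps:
n(q, s) = (q + 2*q/(q + s))/(11 + s) (n(q, s) = (q + (2*q)/(q + s))/(11 + s) = (q + 2*q/(q + s))/(11 + s))
(35*(-20))*n(-5*(-1 - 1*(-4)), -2) = (35*(-20))*((-5*(-1 - 1*(-4)))*(2 - 5*(-1 - 1*(-4)) - 2)/((-2)² + 11*(-5*(-1 - 1*(-4))) + 11*(-2) - 5*(-1 - 1*(-4))*(-2))) = -700*(-5*(-1 + 4))*(2 - 5*(-1 + 4) - 2)/(4 + 11*(-5*(-1 + 4)) - 22 - 5*(-1 + 4)*(-2)) = -700*(-5*3)*(2 - 5*3 - 2)/(4 + 11*(-5*3) - 22 - 5*3*(-2)) = -(-10500)*(2 - 15 - 2)/(4 + 11*(-15) - 22 - 15*(-2)) = -(-10500)*(-15)/(4 - 165 - 22 + 30) = -(-10500)*(-15)/(-153) = -(-10500)*(-1)*(-15)/153 = -700*(-25/17) = 17500/17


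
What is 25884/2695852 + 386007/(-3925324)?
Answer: -234753664137/2645523139012 ≈ -0.088736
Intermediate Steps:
25884/2695852 + 386007/(-3925324) = 25884*(1/2695852) + 386007*(-1/3925324) = 6471/673963 - 386007/3925324 = -234753664137/2645523139012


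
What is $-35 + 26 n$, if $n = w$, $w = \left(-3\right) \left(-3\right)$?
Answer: $199$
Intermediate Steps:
$w = 9$
$n = 9$
$-35 + 26 n = -35 + 26 \cdot 9 = -35 + 234 = 199$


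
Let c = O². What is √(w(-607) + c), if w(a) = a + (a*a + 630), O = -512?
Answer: 2*√157654 ≈ 794.11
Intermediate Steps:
c = 262144 (c = (-512)² = 262144)
w(a) = 630 + a + a² (w(a) = a + (a² + 630) = a + (630 + a²) = 630 + a + a²)
√(w(-607) + c) = √((630 - 607 + (-607)²) + 262144) = √((630 - 607 + 368449) + 262144) = √(368472 + 262144) = √630616 = 2*√157654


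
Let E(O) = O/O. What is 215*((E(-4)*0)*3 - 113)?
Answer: -24295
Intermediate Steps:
E(O) = 1
215*((E(-4)*0)*3 - 113) = 215*((1*0)*3 - 113) = 215*(0*3 - 113) = 215*(0 - 113) = 215*(-113) = -24295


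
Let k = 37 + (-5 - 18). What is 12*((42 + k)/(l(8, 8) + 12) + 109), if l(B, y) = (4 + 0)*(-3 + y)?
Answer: 1329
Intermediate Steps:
l(B, y) = -12 + 4*y (l(B, y) = 4*(-3 + y) = -12 + 4*y)
k = 14 (k = 37 - 23 = 14)
12*((42 + k)/(l(8, 8) + 12) + 109) = 12*((42 + 14)/((-12 + 4*8) + 12) + 109) = 12*(56/((-12 + 32) + 12) + 109) = 12*(56/(20 + 12) + 109) = 12*(56/32 + 109) = 12*(56*(1/32) + 109) = 12*(7/4 + 109) = 12*(443/4) = 1329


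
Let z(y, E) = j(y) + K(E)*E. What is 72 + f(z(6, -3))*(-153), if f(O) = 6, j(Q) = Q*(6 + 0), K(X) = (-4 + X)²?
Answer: -846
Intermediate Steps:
j(Q) = 6*Q (j(Q) = Q*6 = 6*Q)
z(y, E) = 6*y + E*(-4 + E)² (z(y, E) = 6*y + (-4 + E)²*E = 6*y + E*(-4 + E)²)
72 + f(z(6, -3))*(-153) = 72 + 6*(-153) = 72 - 918 = -846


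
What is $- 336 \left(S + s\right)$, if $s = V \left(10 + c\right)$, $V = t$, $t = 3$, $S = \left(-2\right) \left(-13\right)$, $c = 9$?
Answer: $-27888$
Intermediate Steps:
$S = 26$
$V = 3$
$s = 57$ ($s = 3 \left(10 + 9\right) = 3 \cdot 19 = 57$)
$- 336 \left(S + s\right) = - 336 \left(26 + 57\right) = \left(-336\right) 83 = -27888$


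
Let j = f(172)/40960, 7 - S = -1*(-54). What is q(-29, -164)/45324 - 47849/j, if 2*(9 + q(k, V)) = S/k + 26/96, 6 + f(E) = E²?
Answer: -123651753979414067/1866105834624 ≈ -66262.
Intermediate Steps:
f(E) = -6 + E²
S = -47 (S = 7 - (-1)*(-54) = 7 - 1*54 = 7 - 54 = -47)
q(k, V) = -851/96 - 47/(2*k) (q(k, V) = -9 + (-47/k + 26/96)/2 = -9 + (-47/k + 26*(1/96))/2 = -9 + (-47/k + 13/48)/2 = -9 + (13/48 - 47/k)/2 = -9 + (13/96 - 47/(2*k)) = -851/96 - 47/(2*k))
j = 14789/20480 (j = (-6 + 172²)/40960 = (-6 + 29584)*(1/40960) = 29578*(1/40960) = 14789/20480 ≈ 0.72212)
q(-29, -164)/45324 - 47849/j = ((1/96)*(-2256 - 851*(-29))/(-29))/45324 - 47849/14789/20480 = ((1/96)*(-1/29)*(-2256 + 24679))*(1/45324) - 47849*20480/14789 = ((1/96)*(-1/29)*22423)*(1/45324) - 979947520/14789 = -22423/2784*1/45324 - 979947520/14789 = -22423/126182016 - 979947520/14789 = -123651753979414067/1866105834624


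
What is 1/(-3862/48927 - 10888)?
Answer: -48927/532721038 ≈ -9.1844e-5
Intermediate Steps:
1/(-3862/48927 - 10888) = 1/(-532721038/48927) = -48927/532721038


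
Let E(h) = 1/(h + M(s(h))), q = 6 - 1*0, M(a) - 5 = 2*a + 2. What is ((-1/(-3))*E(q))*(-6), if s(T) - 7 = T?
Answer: -2/39 ≈ -0.051282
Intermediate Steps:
s(T) = 7 + T
M(a) = 7 + 2*a (M(a) = 5 + (2*a + 2) = 5 + (2 + 2*a) = 7 + 2*a)
q = 6 (q = 6 + 0 = 6)
E(h) = 1/(21 + 3*h) (E(h) = 1/(h + (7 + 2*(7 + h))) = 1/(h + (7 + (14 + 2*h))) = 1/(h + (21 + 2*h)) = 1/(21 + 3*h))
((-1/(-3))*E(q))*(-6) = ((-1/(-3))*(1/(3*(7 + 6))))*(-6) = ((-1*(-1/3))*((1/3)/13))*(-6) = (((1/3)*(1/13))/3)*(-6) = ((1/3)*(1/39))*(-6) = (1/117)*(-6) = -2/39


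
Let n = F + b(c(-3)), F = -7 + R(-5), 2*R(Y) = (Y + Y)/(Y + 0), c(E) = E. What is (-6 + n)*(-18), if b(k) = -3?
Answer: 270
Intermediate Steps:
R(Y) = 1 (R(Y) = ((Y + Y)/(Y + 0))/2 = ((2*Y)/Y)/2 = (½)*2 = 1)
F = -6 (F = -7 + 1 = -6)
n = -9 (n = -6 - 3 = -9)
(-6 + n)*(-18) = (-6 - 9)*(-18) = -15*(-18) = 270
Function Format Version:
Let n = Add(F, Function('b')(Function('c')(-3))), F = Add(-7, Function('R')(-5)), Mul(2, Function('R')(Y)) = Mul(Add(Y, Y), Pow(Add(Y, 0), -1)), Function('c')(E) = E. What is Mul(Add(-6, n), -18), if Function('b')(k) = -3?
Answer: 270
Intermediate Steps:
Function('R')(Y) = 1 (Function('R')(Y) = Mul(Rational(1, 2), Mul(Add(Y, Y), Pow(Add(Y, 0), -1))) = Mul(Rational(1, 2), Mul(Mul(2, Y), Pow(Y, -1))) = Mul(Rational(1, 2), 2) = 1)
F = -6 (F = Add(-7, 1) = -6)
n = -9 (n = Add(-6, -3) = -9)
Mul(Add(-6, n), -18) = Mul(Add(-6, -9), -18) = Mul(-15, -18) = 270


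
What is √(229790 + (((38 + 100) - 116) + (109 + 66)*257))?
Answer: √274787 ≈ 524.20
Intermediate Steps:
√(229790 + (((38 + 100) - 116) + (109 + 66)*257)) = √(229790 + ((138 - 116) + 175*257)) = √(229790 + (22 + 44975)) = √(229790 + 44997) = √274787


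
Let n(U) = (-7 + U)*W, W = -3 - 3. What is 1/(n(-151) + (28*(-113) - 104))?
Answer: -1/2320 ≈ -0.00043103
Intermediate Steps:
W = -6
n(U) = 42 - 6*U (n(U) = (-7 + U)*(-6) = 42 - 6*U)
1/(n(-151) + (28*(-113) - 104)) = 1/((42 - 6*(-151)) + (28*(-113) - 104)) = 1/((42 + 906) + (-3164 - 104)) = 1/(948 - 3268) = 1/(-2320) = -1/2320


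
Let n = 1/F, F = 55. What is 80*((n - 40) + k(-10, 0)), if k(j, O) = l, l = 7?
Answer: -29024/11 ≈ -2638.5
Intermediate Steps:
k(j, O) = 7
n = 1/55 ≈ 0.018182
80*((n - 40) + k(-10, 0)) = 80*((1/55 - 40) + 7) = 80*(-2199/55 + 7) = 80*(-1814/55) = -29024/11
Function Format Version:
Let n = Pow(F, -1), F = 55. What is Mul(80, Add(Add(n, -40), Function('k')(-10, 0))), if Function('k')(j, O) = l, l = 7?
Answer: Rational(-29024, 11) ≈ -2638.5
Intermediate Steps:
Function('k')(j, O) = 7
n = Rational(1, 55) (n = Pow(55, -1) = Rational(1, 55) ≈ 0.018182)
Mul(80, Add(Add(n, -40), Function('k')(-10, 0))) = Mul(80, Add(Add(Rational(1, 55), -40), 7)) = Mul(80, Add(Rational(-2199, 55), 7)) = Mul(80, Rational(-1814, 55)) = Rational(-29024, 11)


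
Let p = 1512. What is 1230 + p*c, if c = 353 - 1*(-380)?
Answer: 1109526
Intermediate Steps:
c = 733 (c = 353 + 380 = 733)
1230 + p*c = 1230 + 1512*733 = 1230 + 1108296 = 1109526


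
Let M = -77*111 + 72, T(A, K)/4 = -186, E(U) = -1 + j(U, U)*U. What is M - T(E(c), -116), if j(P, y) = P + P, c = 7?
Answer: -7731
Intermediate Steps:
j(P, y) = 2*P
E(U) = -1 + 2*U² (E(U) = -1 + (2*U)*U = -1 + 2*U²)
T(A, K) = -744 (T(A, K) = 4*(-186) = -744)
M = -8475 (M = -8547 + 72 = -8475)
M - T(E(c), -116) = -8475 - 1*(-744) = -8475 + 744 = -7731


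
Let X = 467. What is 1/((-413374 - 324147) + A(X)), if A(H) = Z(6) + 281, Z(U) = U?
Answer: -1/737234 ≈ -1.3564e-6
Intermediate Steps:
A(H) = 287 (A(H) = 6 + 281 = 287)
1/((-413374 - 324147) + A(X)) = 1/((-413374 - 324147) + 287) = 1/(-737521 + 287) = 1/(-737234) = -1/737234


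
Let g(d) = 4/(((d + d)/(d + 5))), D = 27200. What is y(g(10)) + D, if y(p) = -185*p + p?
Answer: 26648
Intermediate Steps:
g(d) = 2*(5 + d)/d (g(d) = 4/(((2*d)/(5 + d))) = 4/((2*d/(5 + d))) = 4*((5 + d)/(2*d)) = 2*(5 + d)/d)
y(p) = -184*p
y(g(10)) + D = -184*(2 + 10/10) + 27200 = -184*(2 + 10*(⅒)) + 27200 = -184*(2 + 1) + 27200 = -184*3 + 27200 = -552 + 27200 = 26648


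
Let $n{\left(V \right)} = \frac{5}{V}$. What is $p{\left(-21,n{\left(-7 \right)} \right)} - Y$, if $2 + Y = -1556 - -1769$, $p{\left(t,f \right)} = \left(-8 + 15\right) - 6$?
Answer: $-210$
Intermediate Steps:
$p{\left(t,f \right)} = 1$ ($p{\left(t,f \right)} = 7 - 6 = 1$)
$Y = 211$ ($Y = -2 - -213 = -2 + \left(-1556 + 1769\right) = -2 + 213 = 211$)
$p{\left(-21,n{\left(-7 \right)} \right)} - Y = 1 - 211 = -210$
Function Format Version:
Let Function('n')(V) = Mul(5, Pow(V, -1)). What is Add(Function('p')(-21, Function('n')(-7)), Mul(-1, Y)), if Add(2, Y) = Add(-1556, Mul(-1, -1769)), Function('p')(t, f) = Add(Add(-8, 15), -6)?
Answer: -210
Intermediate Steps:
Function('p')(t, f) = 1 (Function('p')(t, f) = Add(7, -6) = 1)
Y = 211 (Y = Add(-2, Add(-1556, Mul(-1, -1769))) = Add(-2, Add(-1556, 1769)) = Add(-2, 213) = 211)
Add(Function('p')(-21, Function('n')(-7)), Mul(-1, Y)) = Add(1, Mul(-1, 211)) = Add(1, -211) = -210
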